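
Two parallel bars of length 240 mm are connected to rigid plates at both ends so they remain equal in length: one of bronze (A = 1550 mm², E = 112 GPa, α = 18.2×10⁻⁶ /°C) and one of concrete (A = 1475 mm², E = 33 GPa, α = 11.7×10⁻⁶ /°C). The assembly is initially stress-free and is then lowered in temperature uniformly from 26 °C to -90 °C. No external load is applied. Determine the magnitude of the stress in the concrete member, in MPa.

σ ≈ 19.4 MPa (compressive)

Both members must finish at the same length. With the larger α, the bronze tends to over-contract; the plates restrain it, putting the bronze in tension and the concrete in compression. With no external load the two internal forces are equal and opposite, magnitude P.
Setting the final lengths equal and cancelling L: (α₁ − α₂)ΔT = P/(A₁E₁) + P/(A₂E₂).
|α₁ − α₂|·ΔT = 6.5×10⁻⁶ × 116 = 0.000754.
1/(A₁E₁) + 1/(A₂E₂) = 1/(1550×112×10³) + 1/(1475×33×10³) = 2.63×10⁻⁸ N⁻¹.
So P = 0.000754 / 2.63×10⁻⁸ = 28.66 kN.
σ_{concrete} = P/A₂ = 28660/1475 = 19.43 MPa, compressive.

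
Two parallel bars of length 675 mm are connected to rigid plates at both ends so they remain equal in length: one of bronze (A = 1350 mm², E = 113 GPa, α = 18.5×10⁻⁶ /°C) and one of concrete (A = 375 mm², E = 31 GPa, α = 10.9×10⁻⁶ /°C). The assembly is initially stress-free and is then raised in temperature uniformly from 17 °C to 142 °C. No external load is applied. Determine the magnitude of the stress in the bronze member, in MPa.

σ ≈ 7.6 MPa (compressive)

Equilibrium of a rigid end plate with no external load gives equal and opposite internal forces ±P in the two members. Since α_{bronze} > α_{concrete}, heating drives the bronze into compression and the concrete into tension.
Equating the net (thermal + elastic) strains gives |α₁ − α₂|·ΔT = P·[1/(A₁E₁) + 1/(A₂E₂)].
|α₁ − α₂|·ΔT = 7.6×10⁻⁶ × 125 = 0.00095.
1/(A₁E₁) + 1/(A₂E₂) = 1/(1350×113×10³) + 1/(375×31×10³) = 9.258×10⁻⁸ N⁻¹.
So P = 0.00095 / 9.258×10⁻⁸ = 10.26 kN.
σ_{bronze} = P/A₁ = 10260/1350 = 7.601 MPa, compressive.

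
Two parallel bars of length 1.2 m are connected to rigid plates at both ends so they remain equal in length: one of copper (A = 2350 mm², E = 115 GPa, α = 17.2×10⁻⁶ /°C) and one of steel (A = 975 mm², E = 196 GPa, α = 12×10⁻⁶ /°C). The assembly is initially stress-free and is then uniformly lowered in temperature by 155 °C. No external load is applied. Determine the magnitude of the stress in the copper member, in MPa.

σ ≈ 38.4 MPa (tensile)

Equilibrium of a rigid end plate with no external load gives equal and opposite internal forces ±P in the two members. Since α_{copper} > α_{steel}, cooling drives the copper into tension and the steel into compression.
Compatibility of the two members (thermal + elastic change equal): (α₁ − α₂)ΔT = P·[1/(A₁E₁) + 1/(A₂E₂)].
|α₁ − α₂|·ΔT = 5.2×10⁻⁶ × 155 = 0.000806.
1/(A₁E₁) + 1/(A₂E₂) = 1/(2350×115×10³) + 1/(975×196×10³) = 8.933×10⁻⁹ N⁻¹.
P = 0.000806 / 8.933×10⁻⁹ = 90230 N = 90.23 kN.
σ_{copper} = P/A₁ = 90230/2350 = 38.39 MPa, tensile.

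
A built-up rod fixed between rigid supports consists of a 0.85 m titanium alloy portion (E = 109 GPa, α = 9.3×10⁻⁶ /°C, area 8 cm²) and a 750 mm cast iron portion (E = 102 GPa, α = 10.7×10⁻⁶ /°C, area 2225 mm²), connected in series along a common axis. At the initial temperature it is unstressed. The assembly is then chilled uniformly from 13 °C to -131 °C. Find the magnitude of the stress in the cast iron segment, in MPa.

If the supports were absent, the total length change would be Σ αᵢΔT Lᵢ = 9.3×10⁻⁶×144×850 + 10.7×10⁻⁶×144×750 = 2.294 mm.
Since the ends are fixed, an axial force P builds up, equal in every segment, with P · Σ Lᵢ/(AᵢEᵢ) = δ_free.
Σ Lᵢ/(AᵢEᵢ) = 850/(800×109×10³) + 750/(2225×102×10³) = 1.305×10⁻⁵ mm/N.
P = 2.294 / 1.305×10⁻⁵ = 175700 N = 175.7 kN, tensile.
σ_{cast iron} = P / A = 175700 / 2225 = 78.99 MPa.

σ ≈ 79 MPa (tensile)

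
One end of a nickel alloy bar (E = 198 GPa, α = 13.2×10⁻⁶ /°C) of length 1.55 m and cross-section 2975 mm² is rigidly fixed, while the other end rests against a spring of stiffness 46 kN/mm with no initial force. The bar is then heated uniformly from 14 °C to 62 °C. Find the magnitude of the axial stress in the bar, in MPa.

σ ≈ 13.5 MPa (compressive)

If the spring were absent the bar would lengthen by αΔT L = 13.2×10⁻⁶ × 48 × 1550 = 0.9821 mm.
Let P be the compressive force at the spring. The bar shortens elastically by PL/(AE) and the spring compresses by P/k; together these equal δ_free.
So P = δ_free / [L/(AE) + 1/k] = 0.9821 / [ 1550/(2975×198×10³) + 1/(46×10³) ].
P = 0.9821 / 2.437×10⁻⁵ = 40300 N.
σ = P/A = 40300/2975 = 13.55 MPa.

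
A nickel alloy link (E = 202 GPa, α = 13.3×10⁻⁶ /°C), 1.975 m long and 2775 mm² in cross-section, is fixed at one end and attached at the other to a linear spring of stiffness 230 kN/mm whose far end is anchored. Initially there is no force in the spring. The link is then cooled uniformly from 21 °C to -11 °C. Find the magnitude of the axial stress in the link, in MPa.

If the spring were absent the link would shorten by αΔT L = 13.3×10⁻⁶ × 32 × 1975 = 0.8406 mm.
With a force P in the spring, the elastic change of the link is PL/(AE) and that of the spring is P/k; compatibility requires their sum to equal δ_free.
P [ L/(AE) + 1/k ] = δ_free → P [ 1975/(2775×202×10³) + 1/(230×10³) ] = 0.8406.
P = 0.8406 / 7.871×10⁻⁶ = 106800 N.
σ = P/A = 106800/2775 = 38.48 MPa.

σ ≈ 38.5 MPa (tensile)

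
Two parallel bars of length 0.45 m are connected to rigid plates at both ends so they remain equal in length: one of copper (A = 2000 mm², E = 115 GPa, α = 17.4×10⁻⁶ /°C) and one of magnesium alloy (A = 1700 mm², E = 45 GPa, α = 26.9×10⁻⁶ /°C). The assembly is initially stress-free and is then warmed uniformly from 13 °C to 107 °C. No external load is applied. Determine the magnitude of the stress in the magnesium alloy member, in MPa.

The magnesium alloy has the larger α, so on heating it would change length more than the copper if both were free. The rigid plates force a common final length, so the magnesium alloy is put into compression and the copper into tension, with equal and opposite forces P (no external load).
Equating the net (thermal + elastic) strains gives |α₁ − α₂|·ΔT = P·[1/(A₁E₁) + 1/(A₂E₂)].
|α₁ − α₂|·ΔT = 9.5×10⁻⁶ × 94 = 0.000893.
1/(A₁E₁) + 1/(A₂E₂) = 1/(2000×115×10³) + 1/(1700×45×10³) = 1.742×10⁻⁸ N⁻¹.
So P = 0.000893 / 1.742×10⁻⁸ = 51.26 kN.
σ_{magnesium alloy} = P/A₂ = 51260/1700 = 30.16 MPa, compressive.

σ ≈ 30.2 MPa (compressive)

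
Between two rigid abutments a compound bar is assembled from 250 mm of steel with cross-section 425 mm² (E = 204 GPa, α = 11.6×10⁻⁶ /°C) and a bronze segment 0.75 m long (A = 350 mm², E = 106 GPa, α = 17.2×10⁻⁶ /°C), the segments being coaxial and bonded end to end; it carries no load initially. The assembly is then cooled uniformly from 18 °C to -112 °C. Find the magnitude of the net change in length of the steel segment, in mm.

Free thermal contraction of the whole bar: Σ αᵢΔT Lᵢ = 11.6×10⁻⁶×130×250 + 17.2×10⁻⁶×130×750 = 2.054 mm.
The rigid supports impose zero overall length change; the single axial force P common to all segments must satisfy P Σ Lᵢ/(AᵢEᵢ) = δ_free.
The series flexibility is Σ Lᵢ/(AᵢEᵢ) = 250/(425×204×10³) + 750/(350×106×10³) = 2.31×10⁻⁵ mm/N.
So P = 2.054 / 2.31×10⁻⁵ = 88.92 kN, tensile.
For the steel segment, free thermal change = 11.6×10⁻⁶×130×250 = 0.377 mm and elastic change from P = 88920×250/(425×204×10³) = 0.2564 mm; these oppose, so the net change is 0.121 mm (segment shortens).

|ΔL| ≈ 0.121 mm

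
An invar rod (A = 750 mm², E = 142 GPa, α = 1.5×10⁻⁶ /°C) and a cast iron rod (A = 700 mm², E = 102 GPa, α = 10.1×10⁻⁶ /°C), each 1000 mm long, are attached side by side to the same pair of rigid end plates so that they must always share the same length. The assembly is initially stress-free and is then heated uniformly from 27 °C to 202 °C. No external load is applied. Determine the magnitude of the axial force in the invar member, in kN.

P ≈ 64.3 kN (tensile in the invar)

The cast iron has the larger α, so on heating it would change length more than the invar if both were free. The rigid plates force a common final length, so the cast iron is put into compression and the invar into tension, with equal and opposite forces P (no external load).
Equating the net (thermal + elastic) strains gives |α₁ − α₂|·ΔT = P·[1/(A₁E₁) + 1/(A₂E₂)].
|α₁ − α₂|·ΔT = 8.6×10⁻⁶ × 175 = 0.001505.
1/(A₁E₁) + 1/(A₂E₂) = 1/(750×142×10³) + 1/(700×102×10³) = 2.34×10⁻⁸ N⁻¹.
P = 0.001505 / 2.34×10⁻⁸ = 64330 N = 64.33 kN.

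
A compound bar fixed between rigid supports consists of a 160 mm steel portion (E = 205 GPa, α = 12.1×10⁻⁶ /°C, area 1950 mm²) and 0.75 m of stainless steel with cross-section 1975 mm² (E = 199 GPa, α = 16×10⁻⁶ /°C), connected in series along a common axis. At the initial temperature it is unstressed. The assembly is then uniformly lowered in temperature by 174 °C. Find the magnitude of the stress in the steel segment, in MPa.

With the walls removed the bar would change length by δ_free = Σ αᵢΔT Lᵢ = 12.1×10⁻⁶×174×160 + 16×10⁻⁶×174×750 = 2.425 mm.
Since the ends are fixed, an axial force P builds up, equal in every segment, with P · Σ Lᵢ/(AᵢEᵢ) = δ_free.
The series flexibility is Σ Lᵢ/(AᵢEᵢ) = 160/(1950×205×10³) + 750/(1975×199×10³) = 2.309×10⁻⁶ mm/N.
So P = 2.425 / 2.309×10⁻⁶ = 1050 kN, tensile.
σ_{steel} = P / A = 1.05×10⁶ / 1950 = 538.7 MPa.

σ ≈ 539 MPa (tensile)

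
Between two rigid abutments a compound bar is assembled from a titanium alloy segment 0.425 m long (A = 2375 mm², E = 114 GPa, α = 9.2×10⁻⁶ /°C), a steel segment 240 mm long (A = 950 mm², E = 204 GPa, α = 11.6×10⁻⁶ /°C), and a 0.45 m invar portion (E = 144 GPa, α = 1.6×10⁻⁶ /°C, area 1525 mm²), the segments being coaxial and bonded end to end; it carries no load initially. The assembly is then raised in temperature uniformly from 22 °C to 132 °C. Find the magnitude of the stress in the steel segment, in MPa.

If the supports were absent, the total length change would be Σ αᵢΔT Lᵢ = 9.2×10⁻⁶×110×425 + 11.6×10⁻⁶×110×240 + 1.6×10⁻⁶×110×450 = 0.8155 mm.
The walls prevent any net length change, so an axial force P (same in every segment) develops. Compatibility: P · Σ Lᵢ/(AᵢEᵢ) = δ_free.
Σ Lᵢ/(AᵢEᵢ) = 425/(2375×114×10³) + 240/(950×204×10³) + 450/(1525×144×10³) = 4.857×10⁻⁶ mm/N.
So P = 0.8155 / 4.857×10⁻⁶ = 167.9 kN, compressive.
σ_{steel} = P / A = 167900 / 950 = 176.7 MPa.

σ ≈ 177 MPa (compressive)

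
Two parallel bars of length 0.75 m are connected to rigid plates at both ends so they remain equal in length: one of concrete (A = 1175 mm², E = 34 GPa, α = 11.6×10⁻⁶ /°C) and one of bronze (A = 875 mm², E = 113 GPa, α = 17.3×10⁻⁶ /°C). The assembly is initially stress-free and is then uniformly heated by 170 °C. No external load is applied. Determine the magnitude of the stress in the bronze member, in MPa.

σ ≈ 31.5 MPa (compressive)

The bronze has the larger α, so on heating it would change length more than the concrete if both were free. The rigid plates force a common final length, so the bronze is put into compression and the concrete into tension, with equal and opposite forces P (no external load).
Setting the final lengths equal and cancelling L: (α₁ − α₂)ΔT = P/(A₁E₁) + P/(A₂E₂).
|α₁ − α₂|·ΔT = 5.7×10⁻⁶ × 170 = 0.000969.
1/(A₁E₁) + 1/(A₂E₂) = 1/(1175×34×10³) + 1/(875×113×10³) = 3.515×10⁻⁸ N⁻¹.
P = 0.000969 / 3.515×10⁻⁸ = 27570 N = 27.57 kN.
σ_{bronze} = P/A₂ = 27570/875 = 31.51 MPa, compressive.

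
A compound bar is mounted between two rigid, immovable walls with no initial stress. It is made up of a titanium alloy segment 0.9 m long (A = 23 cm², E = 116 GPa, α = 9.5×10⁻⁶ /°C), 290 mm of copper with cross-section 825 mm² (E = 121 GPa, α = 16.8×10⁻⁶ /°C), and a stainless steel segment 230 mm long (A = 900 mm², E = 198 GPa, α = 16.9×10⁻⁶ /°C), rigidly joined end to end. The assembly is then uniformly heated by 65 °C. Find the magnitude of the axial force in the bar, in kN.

Free thermal expansion of the whole bar: Σ αᵢΔT Lᵢ = 9.5×10⁻⁶×65×900 + 16.8×10⁻⁶×65×290 + 16.9×10⁻⁶×65×230 = 1.125 mm.
The walls prevent any net length change, so an axial force P (same in every segment) develops. Compatibility: P · Σ Lᵢ/(AᵢEᵢ) = δ_free.
Σ Lᵢ/(AᵢEᵢ) = 900/(2300×116×10³) + 290/(825×121×10³) + 230/(900×198×10³) = 7.569×10⁻⁶ mm/N.
So P = 1.125 / 7.569×10⁻⁶ = 148.6 kN, compressive.

P ≈ 149 kN (compressive)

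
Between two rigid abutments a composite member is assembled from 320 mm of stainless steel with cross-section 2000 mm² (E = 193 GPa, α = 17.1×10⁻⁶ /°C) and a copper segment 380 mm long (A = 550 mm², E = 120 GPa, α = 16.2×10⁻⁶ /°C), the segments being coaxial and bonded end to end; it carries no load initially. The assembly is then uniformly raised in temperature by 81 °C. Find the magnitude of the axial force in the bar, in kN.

P ≈ 143 kN (compressive)

Free thermal expansion of the whole bar: Σ αᵢΔT Lᵢ = 17.1×10⁻⁶×81×320 + 16.2×10⁻⁶×81×380 = 0.9419 mm.
The walls prevent any net length change, so an axial force P (same in every segment) develops. Compatibility: P · Σ Lᵢ/(AᵢEᵢ) = δ_free.
The series flexibility is Σ Lᵢ/(AᵢEᵢ) = 320/(2000×193×10³) + 380/(550×120×10³) = 6.587×10⁻⁶ mm/N.
So P = 0.9419 / 6.587×10⁻⁶ = 143 kN, compressive.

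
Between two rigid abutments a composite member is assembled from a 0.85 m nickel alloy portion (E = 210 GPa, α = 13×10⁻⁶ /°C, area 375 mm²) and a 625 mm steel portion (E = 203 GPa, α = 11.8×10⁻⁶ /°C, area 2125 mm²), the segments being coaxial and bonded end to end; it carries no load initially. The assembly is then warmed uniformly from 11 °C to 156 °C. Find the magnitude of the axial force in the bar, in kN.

P ≈ 218 kN (compressive)

If the supports were absent, the total length change would be Σ αᵢΔT Lᵢ = 13×10⁻⁶×145×850 + 11.8×10⁻⁶×145×625 = 2.672 mm.
The rigid supports impose zero overall length change; the single axial force P common to all segments must satisfy P Σ Lᵢ/(AᵢEᵢ) = δ_free.
The series flexibility is Σ Lᵢ/(AᵢEᵢ) = 850/(375×210×10³) + 625/(2125×203×10³) = 1.224×10⁻⁵ mm/N.
So P = 2.672 / 1.224×10⁻⁵ = 218.2 kN, compressive.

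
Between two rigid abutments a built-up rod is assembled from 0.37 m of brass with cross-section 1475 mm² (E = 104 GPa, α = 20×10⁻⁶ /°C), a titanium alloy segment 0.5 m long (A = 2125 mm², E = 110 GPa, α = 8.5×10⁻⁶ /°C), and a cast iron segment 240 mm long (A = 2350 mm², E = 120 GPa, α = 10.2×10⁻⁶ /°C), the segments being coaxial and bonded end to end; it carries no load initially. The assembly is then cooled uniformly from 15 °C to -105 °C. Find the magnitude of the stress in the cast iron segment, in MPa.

σ ≈ 133 MPa (tensile)

With the walls removed the bar would change length by δ_free = Σ αᵢΔT Lᵢ = 20×10⁻⁶×120×370 + 8.5×10⁻⁶×120×500 + 10.2×10⁻⁶×120×240 = 1.692 mm.
The rigid supports impose zero overall length change; the single axial force P common to all segments must satisfy P Σ Lᵢ/(AᵢEᵢ) = δ_free.
The series flexibility is Σ Lᵢ/(AᵢEᵢ) = 370/(1475×104×10³) + 500/(2125×110×10³) + 240/(2350×120×10³) = 5.402×10⁻⁶ mm/N.
Hence P = δ_free / Σ(L/AE) = 1.692/5.402×10⁻⁶ = 313.2 kN (tensile).
σ_{cast iron} = P / A = 313200 / 2350 = 133.3 MPa.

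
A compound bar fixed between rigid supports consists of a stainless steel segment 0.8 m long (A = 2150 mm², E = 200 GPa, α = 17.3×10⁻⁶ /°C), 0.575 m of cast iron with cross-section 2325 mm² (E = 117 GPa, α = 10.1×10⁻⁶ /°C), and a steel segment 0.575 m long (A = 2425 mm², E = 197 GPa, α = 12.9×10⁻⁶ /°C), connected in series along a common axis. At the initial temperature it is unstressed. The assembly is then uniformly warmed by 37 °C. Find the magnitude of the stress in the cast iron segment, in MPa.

Free thermal expansion of the whole bar: Σ αᵢΔT Lᵢ = 17.3×10⁻⁶×37×800 + 10.1×10⁻⁶×37×575 + 12.9×10⁻⁶×37×575 = 1.001 mm.
Since the ends are fixed, an axial force P builds up, equal in every segment, with P · Σ Lᵢ/(AᵢEᵢ) = δ_free.
The series flexibility is Σ Lᵢ/(AᵢEᵢ) = 800/(2150×200×10³) + 575/(2325×117×10³) + 575/(2425×197×10³) = 5.178×10⁻⁶ mm/N.
P = 1.001 / 5.178×10⁻⁶ = 193400 N = 193.4 kN, compressive.
σ_{cast iron} = P / A = 193400 / 2325 = 83.18 MPa.

σ ≈ 83.2 MPa (compressive)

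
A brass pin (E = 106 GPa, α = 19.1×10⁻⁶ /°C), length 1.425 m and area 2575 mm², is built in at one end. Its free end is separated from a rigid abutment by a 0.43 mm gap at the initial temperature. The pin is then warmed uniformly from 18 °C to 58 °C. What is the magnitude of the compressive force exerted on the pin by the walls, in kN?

Free thermal elongation = αΔT L = 19.1×10⁻⁶ × 40 × 1425 = 1.089 mm.
The gap closes (δ_free > 0.43 mm) and the wall then resists a further 1.089 − 0.43 = 0.6587 mm of expansion.
So σ = E(δ_free − g)/L = 106×10³ × 0.6587/1425 = 49 MPa.
Force on the wall = σA = 49 × 2575 mm² = 126.2 kN.

P ≈ 126 kN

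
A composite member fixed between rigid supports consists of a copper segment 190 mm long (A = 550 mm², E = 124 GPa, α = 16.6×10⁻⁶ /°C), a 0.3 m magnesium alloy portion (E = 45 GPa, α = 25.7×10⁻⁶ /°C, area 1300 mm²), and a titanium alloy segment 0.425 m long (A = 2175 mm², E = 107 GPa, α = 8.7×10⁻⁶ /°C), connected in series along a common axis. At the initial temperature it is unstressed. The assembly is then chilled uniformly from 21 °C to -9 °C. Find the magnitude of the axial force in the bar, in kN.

P ≈ 44.8 kN (tensile)

If the supports were absent, the total length change would be Σ αᵢΔT Lᵢ = 16.6×10⁻⁶×30×190 + 25.7×10⁻⁶×30×300 + 8.7×10⁻⁶×30×425 = 0.4368 mm.
The rigid supports impose zero overall length change; the single axial force P common to all segments must satisfy P Σ Lᵢ/(AᵢEᵢ) = δ_free.
Σ Lᵢ/(AᵢEᵢ) = 190/(550×124×10³) + 300/(1300×45×10³) + 425/(2175×107×10³) = 9.74×10⁻⁶ mm/N.
So P = 0.4368 / 9.74×10⁻⁶ = 44.85 kN, tensile.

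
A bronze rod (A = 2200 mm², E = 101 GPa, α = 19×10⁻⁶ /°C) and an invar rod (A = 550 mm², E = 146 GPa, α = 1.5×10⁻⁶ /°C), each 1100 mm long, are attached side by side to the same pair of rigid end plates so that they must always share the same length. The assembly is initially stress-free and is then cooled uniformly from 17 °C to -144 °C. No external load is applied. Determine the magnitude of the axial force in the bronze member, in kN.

Both members must finish at the same length. With the larger α, the bronze tends to over-contract; the plates restrain it, putting the bronze in tension and the invar in compression. With no external load the two internal forces are equal and opposite, magnitude P.
Compatibility of the two members (thermal + elastic change equal): (α₁ − α₂)ΔT = P·[1/(A₁E₁) + 1/(A₂E₂)].
|α₁ − α₂|·ΔT = 17.5×10⁻⁶ × 161 = 0.002817.
1/(A₁E₁) + 1/(A₂E₂) = 1/(2200×101×10³) + 1/(550×146×10³) = 1.695×10⁻⁸ N⁻¹.
So P = 0.002817 / 1.695×10⁻⁸ = 166.2 kN.

P ≈ 166 kN (tensile in the bronze)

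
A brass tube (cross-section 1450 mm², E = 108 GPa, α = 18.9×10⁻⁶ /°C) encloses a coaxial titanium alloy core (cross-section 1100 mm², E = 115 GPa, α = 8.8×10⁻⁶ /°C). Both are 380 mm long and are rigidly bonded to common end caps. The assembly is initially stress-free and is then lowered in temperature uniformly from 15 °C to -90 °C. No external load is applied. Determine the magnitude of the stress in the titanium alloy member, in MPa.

The brass has the larger α, so on cooling it would change length more than the titanium alloy if both were free. The rigid plates force a common final length, so the brass is put into tension and the titanium alloy into compression, with equal and opposite forces P (no external load).
Equating the net (thermal + elastic) strains gives |α₁ − α₂|·ΔT = P·[1/(A₁E₁) + 1/(A₂E₂)].
|α₁ − α₂|·ΔT = 10.1×10⁻⁶ × 105 = 0.00106.
1/(A₁E₁) + 1/(A₂E₂) = 1/(1450×108×10³) + 1/(1100×115×10³) = 1.429×10⁻⁸ N⁻¹.
So P = 0.00106 / 1.429×10⁻⁸ = 74.21 kN.
σ_{titanium alloy} = P/A₂ = 74210/1100 = 67.46 MPa, compressive.

σ ≈ 67.5 MPa (compressive)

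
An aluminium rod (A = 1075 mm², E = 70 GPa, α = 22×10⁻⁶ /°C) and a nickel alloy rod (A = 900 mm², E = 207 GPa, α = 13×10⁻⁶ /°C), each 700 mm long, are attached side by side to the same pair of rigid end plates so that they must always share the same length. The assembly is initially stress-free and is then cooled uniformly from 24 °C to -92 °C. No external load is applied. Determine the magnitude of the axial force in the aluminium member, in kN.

P ≈ 56 kN (tensile in the aluminium)

Both members must finish at the same length. With the larger α, the aluminium tends to over-contract; the plates restrain it, putting the aluminium in tension and the nickel alloy in compression. With no external load the two internal forces are equal and opposite, magnitude P.
Compatibility of the two members (thermal + elastic change equal): (α₁ − α₂)ΔT = P·[1/(A₁E₁) + 1/(A₂E₂)].
|α₁ − α₂|·ΔT = 9×10⁻⁶ × 116 = 0.001044.
1/(A₁E₁) + 1/(A₂E₂) = 1/(1075×70×10³) + 1/(900×207×10³) = 1.866×10⁻⁸ N⁻¹.
P = 0.001044 / 1.866×10⁻⁸ = 55960 N = 55.96 kN.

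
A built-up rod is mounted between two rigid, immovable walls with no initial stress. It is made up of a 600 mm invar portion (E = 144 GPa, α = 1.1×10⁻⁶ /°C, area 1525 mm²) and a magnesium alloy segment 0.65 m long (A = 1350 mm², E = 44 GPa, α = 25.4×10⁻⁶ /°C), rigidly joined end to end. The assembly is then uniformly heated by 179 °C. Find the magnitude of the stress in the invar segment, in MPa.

If the supports were absent, the total length change would be Σ αᵢΔT Lᵢ = 1.1×10⁻⁶×179×600 + 25.4×10⁻⁶×179×650 = 3.073 mm.
The rigid supports impose zero overall length change; the single axial force P common to all segments must satisfy P Σ Lᵢ/(AᵢEᵢ) = δ_free.
The series flexibility is Σ Lᵢ/(AᵢEᵢ) = 600/(1525×144×10³) + 650/(1350×44×10³) = 1.368×10⁻⁵ mm/N.
Hence P = δ_free / Σ(L/AE) = 3.073/1.368×10⁻⁵ = 224.7 kN (compressive).
σ_{invar} = P / A = 224700 / 1525 = 147.4 MPa.

σ ≈ 147 MPa (compressive)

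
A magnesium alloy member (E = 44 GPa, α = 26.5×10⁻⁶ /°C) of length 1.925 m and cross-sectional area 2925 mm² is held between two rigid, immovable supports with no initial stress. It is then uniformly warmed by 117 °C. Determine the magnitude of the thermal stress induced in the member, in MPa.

With length fixed, the mechanical strain must cancel the thermal strain αΔT = 26.5×10⁻⁶ × 117 = 3100.5×10⁻⁶.
σ = EαΔT = 44×10³ × 26.5×10⁻⁶ × 117 = 136.4 MPa (compressive; the member is trying to expand).

σ ≈ 136 MPa (compressive)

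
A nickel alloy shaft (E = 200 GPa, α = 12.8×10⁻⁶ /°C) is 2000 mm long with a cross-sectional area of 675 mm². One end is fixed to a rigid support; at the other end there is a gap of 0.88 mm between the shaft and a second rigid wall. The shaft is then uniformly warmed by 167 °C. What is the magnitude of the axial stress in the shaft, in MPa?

σ ≈ 340 MPa (compressive)

Free thermal elongation = αΔT L = 12.8×10⁻⁶ × 167 × 2000 = 4.275 mm.
The gap closes (δ_free > 0.88 mm) and the wall then resists a further 4.275 − 0.88 = 3.395 mm of expansion.
Compatibility: PL/(AE) = 3.395 mm, so σ = P/A = E × (3.395/2000) = 339.5 MPa.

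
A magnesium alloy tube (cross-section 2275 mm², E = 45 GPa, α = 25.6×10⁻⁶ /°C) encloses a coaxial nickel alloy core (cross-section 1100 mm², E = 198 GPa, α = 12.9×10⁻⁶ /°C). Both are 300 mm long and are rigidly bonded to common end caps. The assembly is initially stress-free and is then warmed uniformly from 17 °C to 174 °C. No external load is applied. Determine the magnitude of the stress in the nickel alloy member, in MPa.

σ ≈ 126 MPa (tensile)

Both members must finish at the same length. With the larger α, the magnesium alloy tends to over-expand; the plates restrain it, putting the magnesium alloy in compression and the nickel alloy in tension. With no external load the two internal forces are equal and opposite, magnitude P.
Setting the final lengths equal and cancelling L: (α₁ − α₂)ΔT = P/(A₁E₁) + P/(A₂E₂).
|α₁ − α₂|·ΔT = 12.7×10⁻⁶ × 157 = 0.001994.
1/(A₁E₁) + 1/(A₂E₂) = 1/(2275×45×10³) + 1/(1100×198×10³) = 1.436×10⁻⁸ N⁻¹.
P = 0.001994 / 1.436×10⁻⁸ = 138900 N = 138.9 kN.
σ_{nickel alloy} = P/A₂ = 138900/1100 = 126.2 MPa, tensile.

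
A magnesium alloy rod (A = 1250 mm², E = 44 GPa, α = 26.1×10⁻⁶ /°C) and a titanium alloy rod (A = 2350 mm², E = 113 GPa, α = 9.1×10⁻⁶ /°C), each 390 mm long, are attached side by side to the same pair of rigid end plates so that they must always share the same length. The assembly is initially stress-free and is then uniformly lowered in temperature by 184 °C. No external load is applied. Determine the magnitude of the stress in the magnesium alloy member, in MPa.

σ ≈ 114 MPa (tensile)

Equilibrium of a rigid end plate with no external load gives equal and opposite internal forces ±P in the two members. Since α_{magnesium alloy} > α_{titanium alloy}, cooling drives the magnesium alloy into tension and the titanium alloy into compression.
Equating the net (thermal + elastic) strains gives |α₁ − α₂|·ΔT = P·[1/(A₁E₁) + 1/(A₂E₂)].
|α₁ − α₂|·ΔT = 17×10⁻⁶ × 184 = 0.003128.
1/(A₁E₁) + 1/(A₂E₂) = 1/(1250×44×10³) + 1/(2350×113×10³) = 2.195×10⁻⁸ N⁻¹.
So P = 0.003128 / 2.195×10⁻⁸ = 142.5 kN.
σ_{magnesium alloy} = P/A₁ = 142500/1250 = 114 MPa, tensile.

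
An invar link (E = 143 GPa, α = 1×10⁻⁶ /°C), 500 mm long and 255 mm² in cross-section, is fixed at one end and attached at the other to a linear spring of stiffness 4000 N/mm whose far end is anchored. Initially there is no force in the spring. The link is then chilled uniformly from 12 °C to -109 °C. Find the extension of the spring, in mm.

δ ≈ 0.0574 mm

The unrestrained thermal change is αΔT L = 1×10⁻⁶ × 121 × 500 = 0.0605 mm.
With a force P in the spring, the elastic change of the link is PL/(AE) and that of the spring is P/k; compatibility requires their sum to equal δ_free.
P [ L/(AE) + 1/k ] = δ_free → P [ 500/(255×143×10³) + 1/(4000) ] = 0.0605.
P = 0.0605 / 0.0002637 = 229.4 N.
Spring extension = P/k = 229.4/(4000) = 0.05735 mm.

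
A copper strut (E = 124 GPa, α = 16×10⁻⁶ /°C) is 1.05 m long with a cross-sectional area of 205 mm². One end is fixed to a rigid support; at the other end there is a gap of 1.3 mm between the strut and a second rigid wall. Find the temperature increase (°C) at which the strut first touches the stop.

ΔT ≈ 77.4 °C

The gap closes when αΔT L = 1.3 mm, since the strut is still unstressed at that instant.
ΔT = 1.3 / (16×10⁻⁶ × 1050) = 77.38 °C.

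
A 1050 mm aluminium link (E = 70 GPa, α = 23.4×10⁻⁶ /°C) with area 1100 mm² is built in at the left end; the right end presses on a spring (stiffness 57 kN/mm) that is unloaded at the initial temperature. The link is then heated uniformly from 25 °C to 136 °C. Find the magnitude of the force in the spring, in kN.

Free thermal expansion: δ_free = αΔT L = 23.4×10⁻⁶ × 111 × 1050 = 2.727 mm.
Let P be the compressive force at the spring. The link shortens elastically by PL/(AE) and the spring compresses by P/k; together these equal δ_free.
So P = δ_free / [L/(AE) + 1/k] = 2.727 / [ 1050/(1100×70×10³) + 1/(57×10³) ].
P = 2.727 / 3.118×10⁻⁵ = 87470 N.

P ≈ 87.5 kN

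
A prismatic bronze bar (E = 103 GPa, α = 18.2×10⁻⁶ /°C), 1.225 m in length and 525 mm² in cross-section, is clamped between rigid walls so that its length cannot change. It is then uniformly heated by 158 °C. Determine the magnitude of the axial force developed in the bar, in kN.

P ≈ 155 kN (compressive)

The ends cannot move, so σ = EαΔT = 103×10³ × 18.2×10⁻⁶ × 158 = 296.2 MPa.
Axial force P = σA = 296.2 × 525 = 155500 N = 155.5 kN, compressive.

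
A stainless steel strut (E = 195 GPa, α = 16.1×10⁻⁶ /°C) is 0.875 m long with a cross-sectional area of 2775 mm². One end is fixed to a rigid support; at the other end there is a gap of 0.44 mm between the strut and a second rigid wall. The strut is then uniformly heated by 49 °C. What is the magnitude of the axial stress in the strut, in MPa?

σ ≈ 55.8 MPa (compressive)

Unrestrained expansion: δ_free = αΔT L = 16.1×10⁻⁶ × 49 × 875 = 0.6903 mm.
After closing the 0.44 mm clearance, 0.6903 − 0.44 = 0.2503 mm of expansion remains to be suppressed by the wall.
Compatibility: PL/(AE) = 0.2503 mm, so σ = P/A = E × (0.2503/875) = 55.78 MPa.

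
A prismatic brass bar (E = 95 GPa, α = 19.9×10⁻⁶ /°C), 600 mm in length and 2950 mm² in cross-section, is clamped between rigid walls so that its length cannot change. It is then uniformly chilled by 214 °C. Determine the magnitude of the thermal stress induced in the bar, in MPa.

The supports are rigid, so the total axial strain is zero. The restrained thermal strain is ε = αΔT = 19.9×10⁻⁶ × 214 = 4258.6×10⁻⁶.
σ = EαΔT = 95×10³ × 19.9×10⁻⁶ × 214 = 404.6 MPa (tensile; the bar is trying to contract).

σ ≈ 405 MPa (tensile)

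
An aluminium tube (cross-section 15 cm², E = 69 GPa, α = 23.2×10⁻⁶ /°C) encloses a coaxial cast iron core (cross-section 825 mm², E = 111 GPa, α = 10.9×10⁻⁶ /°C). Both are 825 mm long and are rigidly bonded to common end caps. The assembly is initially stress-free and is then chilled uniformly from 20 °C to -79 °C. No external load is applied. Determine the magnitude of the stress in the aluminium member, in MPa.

σ ≈ 39.4 MPa (tensile)

Equilibrium of a rigid end plate with no external load gives equal and opposite internal forces ±P in the two members. Since α_{aluminium} > α_{cast iron}, cooling drives the aluminium into tension and the cast iron into compression.
Compatibility of the two members (thermal + elastic change equal): (α₁ − α₂)ΔT = P·[1/(A₁E₁) + 1/(A₂E₂)].
|α₁ − α₂|·ΔT = 12.3×10⁻⁶ × 99 = 0.001218.
1/(A₁E₁) + 1/(A₂E₂) = 1/(1500×69×10³) + 1/(825×111×10³) = 2.058×10⁻⁸ N⁻¹.
P = 0.001218 / 2.058×10⁻⁸ = 59160 N = 59.16 kN.
σ_{aluminium} = P/A₁ = 59160/1500 = 39.44 MPa, tensile.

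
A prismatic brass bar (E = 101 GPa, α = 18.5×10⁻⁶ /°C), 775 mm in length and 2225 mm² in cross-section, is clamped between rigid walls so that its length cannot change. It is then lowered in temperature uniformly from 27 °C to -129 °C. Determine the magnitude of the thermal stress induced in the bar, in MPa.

With length fixed, the mechanical strain must cancel the thermal strain αΔT = 18.5×10⁻⁶ × 156 = 2886×10⁻⁶.
Hence σ = E·αΔT = 101×10³ × 2886×10⁻⁶ = 291.5 MPa, tensile.

σ ≈ 291 MPa (tensile)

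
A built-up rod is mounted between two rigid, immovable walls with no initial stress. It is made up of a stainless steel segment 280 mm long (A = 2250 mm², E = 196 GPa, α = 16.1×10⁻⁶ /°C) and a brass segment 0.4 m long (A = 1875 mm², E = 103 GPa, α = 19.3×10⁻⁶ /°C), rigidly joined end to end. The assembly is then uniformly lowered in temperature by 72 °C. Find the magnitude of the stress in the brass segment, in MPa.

σ ≈ 174 MPa (tensile)

If the supports were absent, the total length change would be Σ αᵢΔT Lᵢ = 16.1×10⁻⁶×72×280 + 19.3×10⁻⁶×72×400 = 0.8804 mm.
The rigid supports impose zero overall length change; the single axial force P common to all segments must satisfy P Σ Lᵢ/(AᵢEᵢ) = δ_free.
The series flexibility is Σ Lᵢ/(AᵢEᵢ) = 280/(2250×196×10³) + 400/(1875×103×10³) = 2.706×10⁻⁶ mm/N.
So P = 0.8804 / 2.706×10⁻⁶ = 325.3 kN, tensile.
σ_{brass} = P / A = 325300 / 1875 = 173.5 MPa.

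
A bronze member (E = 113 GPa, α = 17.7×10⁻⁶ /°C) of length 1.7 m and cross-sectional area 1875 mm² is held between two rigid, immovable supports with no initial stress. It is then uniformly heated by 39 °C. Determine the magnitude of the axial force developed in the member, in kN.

P ≈ 146 kN (compressive)

The ends cannot move, so σ = EαΔT = 113×10³ × 17.7×10⁻⁶ × 39 = 78 MPa.
Then P = σA = 78 × 1875 mm² = 146.3 kN, compressive.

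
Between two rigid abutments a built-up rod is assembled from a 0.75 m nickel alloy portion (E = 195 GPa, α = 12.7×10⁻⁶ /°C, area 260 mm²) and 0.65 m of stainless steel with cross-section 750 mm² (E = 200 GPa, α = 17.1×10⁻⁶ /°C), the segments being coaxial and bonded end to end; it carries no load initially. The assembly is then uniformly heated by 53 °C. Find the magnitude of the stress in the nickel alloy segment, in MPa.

Free thermal expansion of the whole bar: Σ αᵢΔT Lᵢ = 12.7×10⁻⁶×53×750 + 17.1×10⁻⁶×53×650 = 1.094 mm.
The walls prevent any net length change, so an axial force P (same in every segment) develops. Compatibility: P · Σ Lᵢ/(AᵢEᵢ) = δ_free.
Σ Lᵢ/(AᵢEᵢ) = 750/(260×195×10³) + 650/(750×200×10³) = 1.913×10⁻⁵ mm/N.
So P = 1.094 / 1.913×10⁻⁵ = 57.19 kN, compressive.
σ_{nickel alloy} = P / A = 57190 / 260 = 220 MPa.

σ ≈ 220 MPa (compressive)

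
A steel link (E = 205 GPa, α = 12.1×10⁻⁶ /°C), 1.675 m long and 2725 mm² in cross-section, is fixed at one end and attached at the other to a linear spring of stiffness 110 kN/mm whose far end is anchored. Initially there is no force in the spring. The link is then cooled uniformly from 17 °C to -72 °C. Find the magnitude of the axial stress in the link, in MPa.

The unrestrained thermal change is αΔT L = 12.1×10⁻⁶ × 89 × 1675 = 1.804 mm.
Let P be the tensile force in the spring. The link extends elastically by PL/(AE) and the spring stretches by P/k; together these equal δ_free.
So P = δ_free / [L/(AE) + 1/k] = 1.804 / [ 1675/(2725×205×10³) + 1/(110×10³) ].
P = 1.804 / 1.209×10⁻⁵ = 149200 N.
σ = P/A = 149200/2725 = 54.75 MPa.

σ ≈ 54.8 MPa (tensile)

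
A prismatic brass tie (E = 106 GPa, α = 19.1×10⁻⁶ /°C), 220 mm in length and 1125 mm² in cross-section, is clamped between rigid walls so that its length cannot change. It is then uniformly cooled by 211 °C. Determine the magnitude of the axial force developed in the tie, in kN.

The ends cannot move, so σ = EαΔT = 106×10³ × 19.1×10⁻⁶ × 211 = 427.2 MPa.
Axial force P = σA = 427.2 × 1125 = 480600 N = 480.6 kN, tensile.

P ≈ 481 kN (tensile)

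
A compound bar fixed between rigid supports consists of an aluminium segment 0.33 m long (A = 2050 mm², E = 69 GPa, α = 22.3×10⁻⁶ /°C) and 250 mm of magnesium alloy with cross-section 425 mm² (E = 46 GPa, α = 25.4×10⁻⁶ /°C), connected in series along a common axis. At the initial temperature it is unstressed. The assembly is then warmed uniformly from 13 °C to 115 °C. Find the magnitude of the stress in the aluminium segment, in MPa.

σ ≈ 45.1 MPa (compressive)

If the supports were absent, the total length change would be Σ αᵢΔT Lᵢ = 22.3×10⁻⁶×102×330 + 25.4×10⁻⁶×102×250 = 1.398 mm.
Since the ends are fixed, an axial force P builds up, equal in every segment, with P · Σ Lᵢ/(AᵢEᵢ) = δ_free.
Σ Lᵢ/(AᵢEᵢ) = 330/(2050×69×10³) + 250/(425×46×10³) = 1.512×10⁻⁵ mm/N.
Hence P = δ_free / Σ(L/AE) = 1.398/1.512×10⁻⁵ = 92.48 kN (compressive).
σ_{aluminium} = P / A = 92480 / 2050 = 45.11 MPa.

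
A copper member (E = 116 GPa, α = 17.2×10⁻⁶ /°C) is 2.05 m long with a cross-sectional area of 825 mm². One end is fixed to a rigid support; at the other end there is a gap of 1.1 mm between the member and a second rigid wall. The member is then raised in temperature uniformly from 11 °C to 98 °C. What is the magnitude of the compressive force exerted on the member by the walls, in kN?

Unrestrained expansion: δ_free = αΔT L = 17.2×10⁻⁶ × 87 × 2050 = 3.068 mm.
After closing the 1.1 mm clearance, 3.068 − 1.1 = 1.968 mm of expansion remains to be suppressed by the wall.
That suppressed elongation corresponds to σ = E·Δ/L = 116×10³ × 1.968/2050 = 111.3 MPa.
Force on the wall = σA = 111.3 × 825 mm² = 91.85 kN.

P ≈ 91.9 kN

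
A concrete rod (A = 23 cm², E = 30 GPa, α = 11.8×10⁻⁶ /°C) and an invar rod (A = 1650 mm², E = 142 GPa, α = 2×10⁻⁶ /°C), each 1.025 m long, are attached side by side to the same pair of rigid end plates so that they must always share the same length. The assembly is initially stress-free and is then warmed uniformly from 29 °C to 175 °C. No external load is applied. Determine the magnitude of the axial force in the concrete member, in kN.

P ≈ 76.3 kN (compressive in the concrete)

Both members must finish at the same length. With the larger α, the concrete tends to over-expand; the plates restrain it, putting the concrete in compression and the invar in tension. With no external load the two internal forces are equal and opposite, magnitude P.
Equating the net (thermal + elastic) strains gives |α₁ − α₂|·ΔT = P·[1/(A₁E₁) + 1/(A₂E₂)].
|α₁ − α₂|·ΔT = 9.8×10⁻⁶ × 146 = 0.001431.
1/(A₁E₁) + 1/(A₂E₂) = 1/(2300×30×10³) + 1/(1650×142×10³) = 1.876×10⁻⁸ N⁻¹.
P = 0.001431 / 1.876×10⁻⁸ = 76270 N = 76.27 kN.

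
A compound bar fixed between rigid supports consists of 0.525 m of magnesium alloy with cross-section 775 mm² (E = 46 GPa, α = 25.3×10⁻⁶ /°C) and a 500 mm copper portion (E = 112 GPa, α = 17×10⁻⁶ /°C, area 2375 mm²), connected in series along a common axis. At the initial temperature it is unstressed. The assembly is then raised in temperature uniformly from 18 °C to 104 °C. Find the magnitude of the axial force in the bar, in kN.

P ≈ 113 kN (compressive)

If the supports were absent, the total length change would be Σ αᵢΔT Lᵢ = 25.3×10⁻⁶×86×525 + 17×10⁻⁶×86×500 = 1.873 mm.
The rigid supports impose zero overall length change; the single axial force P common to all segments must satisfy P Σ Lᵢ/(AᵢEᵢ) = δ_free.
Σ Lᵢ/(AᵢEᵢ) = 525/(775×46×10³) + 500/(2375×112×10³) = 1.661×10⁻⁵ mm/N.
P = 1.873 / 1.661×10⁻⁵ = 112800 N = 112.8 kN, compressive.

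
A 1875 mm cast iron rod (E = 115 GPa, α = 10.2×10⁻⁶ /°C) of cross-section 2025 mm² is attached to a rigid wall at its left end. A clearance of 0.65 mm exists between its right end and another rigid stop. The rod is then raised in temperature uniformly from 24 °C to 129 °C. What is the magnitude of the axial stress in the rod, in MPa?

σ ≈ 83.3 MPa (compressive)

Free thermal elongation = αΔT L = 10.2×10⁻⁶ × 105 × 1875 = 2.008 mm.
The gap closes (δ_free > 0.65 mm) and the wall then resists a further 2.008 − 0.65 = 1.358 mm of expansion.
So σ = E(δ_free − g)/L = 115×10³ × 1.358/1875 = 83.3 MPa.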